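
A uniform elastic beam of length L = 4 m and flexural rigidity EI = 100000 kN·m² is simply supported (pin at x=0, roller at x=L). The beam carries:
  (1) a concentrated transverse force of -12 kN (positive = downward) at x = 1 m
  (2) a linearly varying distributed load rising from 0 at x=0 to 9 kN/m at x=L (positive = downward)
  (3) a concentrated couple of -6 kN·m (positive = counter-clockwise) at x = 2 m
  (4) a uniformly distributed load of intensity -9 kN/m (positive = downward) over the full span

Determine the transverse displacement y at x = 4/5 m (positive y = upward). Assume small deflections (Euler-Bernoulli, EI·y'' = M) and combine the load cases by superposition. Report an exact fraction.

Load 1 — point force P=-12 kN at a=1 m (b=L-a=3):
  y_1 = -Pbx(L²-b²-x²)/(6LEI)  [x≤a] = -(-12)·3·(4/5)·(4²-3²-(4/5)²)/(6·4·100000) = 477/6250000 m
Load 2 — triangular load w₀=9 kN/m (0→w₀ over full span):
  y_2 = -w₀x(7L⁴-10L²x²+3x⁴)/(360LEI) = -9·(4/5)·(7·4⁴-10·4²·(4/5)²+3·(4/5)⁴)/(360·4·100000) = -4128/48828125 m
Load 3 — applied couple M₀=-6 kN·m at a=2 m (b=L-a=2):
  y_3 = (M₀x³/(6L)+C₁x)/EI  [x≤a] with C₁=M₀(3b²-L²)/(6L)=1 = ((-6)·(4/5)³/(6·4)+1·(4/5))/100000 = 21/3125000 m
Load 4 — uniform load w=-9 kN/m over full span:
  y_4 = -wx(L³-2Lx²+x³)/(24EI) = -(-9)·(4/5)·(4³-2·4·(4/5)²+(4/5)³)/(24·100000) = 348/1953125 m
Superposition: y = Σ y_i = 138027/781250000 m ≈ 0.000177 m

y(4/5) = 138027/781250000 m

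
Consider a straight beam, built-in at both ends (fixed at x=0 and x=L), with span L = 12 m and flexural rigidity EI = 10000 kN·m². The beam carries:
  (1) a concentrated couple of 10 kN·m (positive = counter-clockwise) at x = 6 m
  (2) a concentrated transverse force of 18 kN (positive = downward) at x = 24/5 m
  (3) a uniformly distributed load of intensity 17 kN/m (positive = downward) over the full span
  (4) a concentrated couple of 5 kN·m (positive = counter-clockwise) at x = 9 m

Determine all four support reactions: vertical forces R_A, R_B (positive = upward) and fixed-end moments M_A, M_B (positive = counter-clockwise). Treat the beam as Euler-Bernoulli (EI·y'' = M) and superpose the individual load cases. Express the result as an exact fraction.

Load 1 — applied couple M₀=10 kN·m at a=6 m (b=L-a=6):
  R_A = 6M₀ab/L³ = 6·10·6·6/12³ = 5/4 kN
  M_A = M₀b(2a-b)/L² = 10·6·(2·6-6)/12² = 5/2 kN·m
  R_B = -6M₀ab/L³ = -6·10·6·6/12³ = -5/4 kN
  M_B = M₀a(2b-a)/L² = 10·6·(2·6-6)/12² = 5/2 kN·m
Load 2 — point force P=18 kN at a=24/5 m (b=L-a=36/5):
  R_A = Pb²(3a+b)/L³ = 18·(36/5)²·(3·(24/5)+(36/5))/12³ = 1458/125 kN
  M_A = Pab²/L² = 18·(24/5)·(36/5)²/12² = 3888/125 kN·m
  R_B = Pa²(a+3b)/L³ = 18·(24/5)²·((24/5)+3·(36/5))/12³ = 792/125 kN
  M_B = -Pa²b/L² = -18·(24/5)²·(36/5)/12² = -2592/125 kN·m
Load 3 — uniform load w=17 kN/m over full span:
  R_A = wL/2 = 17·12/2 = 102 kN
  M_A = wL²/12 = 17·12²/12 = 204 kN·m
  R_B = wL/2 = 17·12/2 = 102 kN
  M_B = -wL²/12 = -17·12²/12 = -204 kN·m
Load 4 — applied couple M₀=5 kN·m at a=9 m (b=L-a=3):
  R_A = 6M₀ab/L³ = 6·5·9·3/12³ = 15/32 kN
  M_A = M₀b(2a-b)/L² = 5·3·(2·9-3)/12² = 25/16 kN·m
  R_B = -6M₀ab/L³ = -6·5·9·3/12³ = -15/32 kN
  M_B = M₀a(2b-a)/L² = 5·9·(2·3-9)/12² = -15/16 kN·m
Superposition: R_A = 461531/4000 kN, M_A = 478333/2000 kN·m, R_B = 426469/4000 kN, M_B = -446347/2000 kN·m

R_A = 461531/4000 kN, M_A = 478333/2000 kN·m, R_B = 426469/4000 kN, M_B = -446347/2000 kN·m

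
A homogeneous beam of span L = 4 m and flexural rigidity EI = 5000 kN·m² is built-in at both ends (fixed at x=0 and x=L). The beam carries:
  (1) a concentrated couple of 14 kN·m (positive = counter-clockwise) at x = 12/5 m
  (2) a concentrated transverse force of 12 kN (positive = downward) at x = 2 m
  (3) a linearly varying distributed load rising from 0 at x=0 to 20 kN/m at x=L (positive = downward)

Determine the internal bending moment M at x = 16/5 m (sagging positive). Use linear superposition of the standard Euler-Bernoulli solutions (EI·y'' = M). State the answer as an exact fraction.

Load 1 — applied couple M₀=14 kN·m at a=12/5 m (b=L-a=8/5):
  M_1 = R_Ax - M_A - M₀  [x>a] with R_A=126/25, M_A=112/25 = (126/25)·(16/5) - (112/25) - 14 = -294/125 kN·m
Load 2 — point force P=12 kN at a=2 m (b=L-a=2):
  M_2 = Pa²(a+3b)(L-x)/L³ - Pa²b/L²  [x>a] = 12·2²·(2+3·2)·(4-(16/5))/4³ - 12·2²·2/4² = -6/5 kN·m
Load 3 — triangular load w₀=20 kN/m (0→w₀ over full span):
  M_3 = 3w₀Lx/20 - w₀L²/30 - w₀x³/(6L) = 3·20·4·(16/5)/20 - 20·4²/30 - 20·(16/5)³/(6·4) = 32/75 kN·m
Superposition: M = Σ M_i = -1172/375 kN·m ≈ -3.125333 kN·m

M(16/5) = -1172/375 kN·m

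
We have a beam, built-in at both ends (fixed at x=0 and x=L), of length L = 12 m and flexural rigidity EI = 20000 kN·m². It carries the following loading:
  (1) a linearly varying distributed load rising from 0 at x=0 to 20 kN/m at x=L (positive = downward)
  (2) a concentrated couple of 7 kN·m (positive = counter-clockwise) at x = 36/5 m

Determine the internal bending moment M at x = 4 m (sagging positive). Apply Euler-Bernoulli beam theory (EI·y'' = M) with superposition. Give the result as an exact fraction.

M(4) = 7052/225 kN·m

Load 1 — triangular load w₀=20 kN/m (0→w₀ over full span):
  M_1 = 3w₀Lx/20 - w₀L²/30 - w₀x³/(6L) = 3·20·12·4/20 - 20·12²/30 - 20·4³/(6·12) = 272/9 kN·m
Load 2 — applied couple M₀=7 kN·m at a=36/5 m (b=L-a=24/5):
  M_2 = R_Ax - M_A  [x≤a] with R_A=21/25, M_A=56/25 = (21/25)·4 - (56/25) = 28/25 kN·m
Superposition: M = Σ M_i = 7052/225 kN·m ≈ 31.342222 kN·m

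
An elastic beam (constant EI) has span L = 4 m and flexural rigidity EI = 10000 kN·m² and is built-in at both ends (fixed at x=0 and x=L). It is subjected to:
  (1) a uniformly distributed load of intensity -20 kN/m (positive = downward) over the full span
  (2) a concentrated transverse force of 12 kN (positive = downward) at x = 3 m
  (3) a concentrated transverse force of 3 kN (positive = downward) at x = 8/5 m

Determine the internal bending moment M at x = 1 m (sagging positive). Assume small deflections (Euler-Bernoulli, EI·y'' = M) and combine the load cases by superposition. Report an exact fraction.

Load 1 — uniform load w=-20 kN/m over full span:
  M_1 = wLx/2 - wL²/12 - wx²/2 = (-20)·4·1/2 - (-20)·4²/12 - (-20)·1²/2 = -10/3 kN·m
Load 2 — point force P=12 kN at a=3 m (b=L-a=1):
  M_2 = Pb²(3a+b)x/L³ - Pab²/L²  [x≤a] = 12·1²·(3·3+1)·1/4³ - 12·3·1²/4² = -3/8 kN·m
Load 3 — point force P=3 kN at a=8/5 m (b=L-a=12/5):
  M_3 = Pb²(3a+b)x/L³ - Pab²/L²  [x≤a] = 3·(12/5)²·(3·(8/5)+(12/5))·1/4³ - 3·(8/5)·(12/5)²/4² = 27/125 kN·m
Superposition: M = Σ M_i = -10477/3000 kN·m ≈ -3.492333 kN·m

M(1) = -10477/3000 kN·m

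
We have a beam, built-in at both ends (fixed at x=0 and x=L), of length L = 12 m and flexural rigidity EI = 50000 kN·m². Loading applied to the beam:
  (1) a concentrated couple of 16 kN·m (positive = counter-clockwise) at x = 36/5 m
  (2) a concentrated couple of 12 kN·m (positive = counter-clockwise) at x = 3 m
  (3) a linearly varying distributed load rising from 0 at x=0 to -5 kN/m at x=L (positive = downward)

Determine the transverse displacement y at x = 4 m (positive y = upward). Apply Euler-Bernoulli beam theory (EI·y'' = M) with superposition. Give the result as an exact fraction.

Load 1 — applied couple M₀=16 kN·m at a=36/5 m (b=L-a=24/5):
  y_1 = (R_Ax³/6 - M_Ax²/2)/EI  [x≤a] with R_A=48/25, M_A=128/25 = ((48/25)·4³/6 - (128/25)·4²/2)/50000 = -32/78125 m
Load 2 — applied couple M₀=12 kN·m at a=3 m (b=L-a=9):
  y_2 = (R_Ax³/6 - M_Ax²/2 - M₀(x-a)²/2)/EI  [x>a] with R_A=9/8, M_A=-9/4 = ((9/8)·4³/6 - (-9/4)·4²/2 - 12·(4-3)²/2)/50000 = 3/6250 m
Load 3 — triangular load w₀=-5 kN/m (0→w₀ over full span):
  y_3 = -w₀x²(L-x)²(x+2L)/(120LEI) = -(-5)·4²·(12-4)²·(4+2·12)/(120·12·50000) = 56/28125 m
Superposition: y = Σ y_i = 2899/1406250 m ≈ 0.002062 m

y(4) = 2899/1406250 m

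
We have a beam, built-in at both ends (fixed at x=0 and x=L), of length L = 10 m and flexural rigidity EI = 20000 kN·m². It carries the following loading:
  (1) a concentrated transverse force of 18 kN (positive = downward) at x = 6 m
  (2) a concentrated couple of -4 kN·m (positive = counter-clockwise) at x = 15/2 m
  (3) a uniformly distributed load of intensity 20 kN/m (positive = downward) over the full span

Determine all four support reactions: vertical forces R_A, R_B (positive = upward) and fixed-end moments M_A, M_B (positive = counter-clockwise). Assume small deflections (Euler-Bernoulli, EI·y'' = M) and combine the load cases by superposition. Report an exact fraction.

R_A = 52943/500 kN, M_A = 54809/300 kN·m, R_B = 56057/500 kN, M_B = -57551/300 kN·m

Load 1 — point force P=18 kN at a=6 m (b=L-a=4):
  R_A = Pb²(3a+b)/L³ = 18·4²·(3·6+4)/10³ = 792/125 kN
  M_A = Pab²/L² = 18·6·4²/10² = 432/25 kN·m
  R_B = Pa²(a+3b)/L³ = 18·6²·(6+3·4)/10³ = 1458/125 kN
  M_B = -Pa²b/L² = -18·6²·4/10² = -648/25 kN·m
Load 2 — applied couple M₀=-4 kN·m at a=15/2 m (b=L-a=5/2):
  R_A = 6M₀ab/L³ = 6·(-4)·(15/2)·(5/2)/10³ = -9/20 kN
  M_A = M₀b(2a-b)/L² = (-4)·(5/2)·(2·(15/2)-(5/2))/10² = -5/4 kN·m
  R_B = -6M₀ab/L³ = -6·(-4)·(15/2)·(5/2)/10³ = 9/20 kN
  M_B = M₀a(2b-a)/L² = (-4)·(15/2)·(2·(5/2)-(15/2))/10² = 3/4 kN·m
Load 3 — uniform load w=20 kN/m over full span:
  R_A = wL/2 = 20·10/2 = 100 kN
  M_A = wL²/12 = 20·10²/12 = 500/3 kN·m
  R_B = wL/2 = 20·10/2 = 100 kN
  M_B = -wL²/12 = -20·10²/12 = -500/3 kN·m
Superposition: R_A = 52943/500 kN, M_A = 54809/300 kN·m, R_B = 56057/500 kN, M_B = -57551/300 kN·m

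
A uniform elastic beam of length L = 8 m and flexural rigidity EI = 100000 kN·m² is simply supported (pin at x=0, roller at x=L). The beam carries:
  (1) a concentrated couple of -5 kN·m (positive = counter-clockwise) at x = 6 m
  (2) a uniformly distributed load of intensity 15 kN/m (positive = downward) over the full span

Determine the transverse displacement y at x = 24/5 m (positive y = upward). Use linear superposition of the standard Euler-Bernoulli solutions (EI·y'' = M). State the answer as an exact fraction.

y(24/5) = -46711/6250000 m

Load 1 — applied couple M₀=-5 kN·m at a=6 m (b=L-a=2):
  y_1 = (M₀x³/(6L)+C₁x)/EI  [x≤a] with C₁=M₀(3b²-L²)/(6L)=65/12 = ((-5)·(24/5)³/(6·8)+(65/12)·(24/5))/100000 = 181/1250000 m
Load 2 — uniform load w=15 kN/m over full span:
  y_2 = -wx(L³-2Lx²+x³)/(24EI) = -15·(24/5)·(8³-2·8·(24/5)²+(24/5)³)/(24·100000) = -2976/390625 m
Superposition: y = Σ y_i = -46711/6250000 m ≈ -0.007474 m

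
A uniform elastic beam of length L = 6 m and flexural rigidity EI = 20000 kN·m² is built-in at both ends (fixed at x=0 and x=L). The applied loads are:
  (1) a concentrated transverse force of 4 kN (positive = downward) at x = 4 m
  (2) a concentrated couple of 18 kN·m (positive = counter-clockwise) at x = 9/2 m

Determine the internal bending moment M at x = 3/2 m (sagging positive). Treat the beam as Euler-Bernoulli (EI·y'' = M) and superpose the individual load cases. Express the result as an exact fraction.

M(3/2) = -113/144 kN·m

Load 1 — point force P=4 kN at a=4 m (b=L-a=2):
  M_1 = Pb²(3a+b)x/L³ - Pab²/L²  [x≤a] = 4·2²·(3·4+2)·(3/2)/6³ - 4·4·2²/6² = -2/9 kN·m
Load 2 — applied couple M₀=18 kN·m at a=9/2 m (b=L-a=3/2):
  M_2 = R_Ax - M_A  [x≤a] with R_A=27/8, M_A=45/8 = (27/8)·(3/2) - (45/8) = -9/16 kN·m
Superposition: M = Σ M_i = -113/144 kN·m ≈ -0.784722 kN·m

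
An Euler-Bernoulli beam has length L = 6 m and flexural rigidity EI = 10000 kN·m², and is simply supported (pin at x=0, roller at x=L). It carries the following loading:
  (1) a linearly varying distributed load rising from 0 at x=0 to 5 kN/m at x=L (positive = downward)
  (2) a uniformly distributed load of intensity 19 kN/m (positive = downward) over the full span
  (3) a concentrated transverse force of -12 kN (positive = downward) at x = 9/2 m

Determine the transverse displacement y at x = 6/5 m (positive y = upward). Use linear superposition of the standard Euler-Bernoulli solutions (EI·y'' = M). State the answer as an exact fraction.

y(6/5) = -2435211/125000000 m

Load 1 — triangular load w₀=5 kN/m (0→w₀ over full span):
  y_1 = -w₀x(7L⁴-10L²x²+3x⁴)/(360LEI) = -5·(6/5)·(7·6⁴-10·6²·(6/5)²+3·(6/5)⁴)/(360·6·10000) = -4644/1953125 m
Load 2 — uniform load w=19 kN/m over full span:
  y_2 = -wx(L³-2Lx²+x³)/(24EI) = -19·(6/5)·(6³-2·6·(6/5)²+(6/5)³)/(24·10000) = -14877/781250 m
Load 3 — point force P=-12 kN at a=9/2 m (b=L-a=3/2):
  y_3 = -Pbx(L²-b²-x²)/(6LEI)  [x≤a] = -(-12)·(3/2)·(6/5)·(6²-(3/2)²-(6/5)²)/(6·6·10000) = 9693/5000000 m
Superposition: y = Σ y_i = -2435211/125000000 m ≈ -0.019482 m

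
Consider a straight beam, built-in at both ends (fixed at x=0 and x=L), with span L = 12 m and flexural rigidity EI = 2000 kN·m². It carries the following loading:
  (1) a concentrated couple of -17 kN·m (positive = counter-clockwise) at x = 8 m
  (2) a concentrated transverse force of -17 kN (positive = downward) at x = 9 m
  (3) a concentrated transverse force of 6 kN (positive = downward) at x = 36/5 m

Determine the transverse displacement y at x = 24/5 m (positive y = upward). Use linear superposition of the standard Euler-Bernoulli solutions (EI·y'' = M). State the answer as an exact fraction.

Load 1 — applied couple M₀=-17 kN·m at a=8 m (b=L-a=4):
  y_1 = (R_Ax³/6 - M_Ax²/2)/EI  [x≤a] with R_A=-17/9, M_A=-17/3 = ((-17/9)·(24/5)³/6 - (-17/3)·(24/5)²/2)/2000 = 238/15625 m
Load 2 — point force P=-17 kN at a=9 m (b=L-a=3):
  y_2 = -Pb²x²(3aL-(3a+b)x)/(6L³EI)  [x≤a] = -(-17)·3²·(24/5)²·(3·9·12-(3·9+3)·(24/5))/(6·12³·2000) = 153/5000 m
Load 3 — point force P=6 kN at a=36/5 m (b=L-a=24/5):
  y_3 = -Pb²x²(3aL-(3a+b)x)/(6L³EI)  [x≤a] = -6·(24/5)²·(24/5)²·(3·(36/5)·12-(3·(36/5)+(24/5))·(24/5))/(6·12³·2000) = -39744/1953125 m
Superposition: y = Σ y_i = 398173/15625000 m ≈ 0.025483 m

y(24/5) = 398173/15625000 m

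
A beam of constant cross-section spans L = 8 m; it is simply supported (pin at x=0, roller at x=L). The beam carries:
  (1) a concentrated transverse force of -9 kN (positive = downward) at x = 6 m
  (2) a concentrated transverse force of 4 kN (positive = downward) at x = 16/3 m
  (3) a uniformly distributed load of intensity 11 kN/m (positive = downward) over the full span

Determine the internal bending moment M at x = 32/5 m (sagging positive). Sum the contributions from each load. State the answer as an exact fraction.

M(32/5) = 3734/75 kN·m

Load 1 — point force P=-9 kN at a=6 m (b=L-a=2):
  M_1 = Pa(L-x)/L  [x>a] = (-9)·6·(8-(32/5))/8 = -54/5 kN·m
Load 2 — point force P=4 kN at a=16/3 m (b=L-a=8/3):
  M_2 = Pa(L-x)/L  [x>a] = 4·(16/3)·(8-(32/5))/8 = 64/15 kN·m
Load 3 — uniform load w=11 kN/m over full span:
  M_3 = wx(L-x)/2 = 11·(32/5)·(8-(32/5))/2 = 1408/25 kN·m
Superposition: M = Σ M_i = 3734/75 kN·m ≈ 49.786667 kN·m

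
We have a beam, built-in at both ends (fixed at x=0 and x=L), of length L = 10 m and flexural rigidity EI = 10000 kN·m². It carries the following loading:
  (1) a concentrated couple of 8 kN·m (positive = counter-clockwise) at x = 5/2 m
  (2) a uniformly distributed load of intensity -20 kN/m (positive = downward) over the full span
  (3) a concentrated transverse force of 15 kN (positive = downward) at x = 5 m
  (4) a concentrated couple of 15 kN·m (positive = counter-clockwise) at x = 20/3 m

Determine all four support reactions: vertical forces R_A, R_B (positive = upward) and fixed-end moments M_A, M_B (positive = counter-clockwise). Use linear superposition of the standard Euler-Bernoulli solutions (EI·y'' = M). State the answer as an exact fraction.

R_A = -448/5 kN, M_A = -1733/12 kN·m, R_B = -477/5 kN, M_B = 1805/12 kN·m

Load 1 — applied couple M₀=8 kN·m at a=5/2 m (b=L-a=15/2):
  R_A = 6M₀ab/L³ = 6·8·(5/2)·(15/2)/10³ = 9/10 kN
  M_A = M₀b(2a-b)/L² = 8·(15/2)·(2·(5/2)-(15/2))/10² = -3/2 kN·m
  R_B = -6M₀ab/L³ = -6·8·(5/2)·(15/2)/10³ = -9/10 kN
  M_B = M₀a(2b-a)/L² = 8·(5/2)·(2·(15/2)-(5/2))/10² = 5/2 kN·m
Load 2 — uniform load w=-20 kN/m over full span:
  R_A = wL/2 = (-20)·10/2 = -100 kN
  M_A = wL²/12 = (-20)·10²/12 = -500/3 kN·m
  R_B = wL/2 = (-20)·10/2 = -100 kN
  M_B = -wL²/12 = -(-20)·10²/12 = 500/3 kN·m
Load 3 — point force P=15 kN at a=5 m (b=L-a=5):
  R_A = Pb²(3a+b)/L³ = 15·5²·(3·5+5)/10³ = 15/2 kN
  M_A = Pab²/L² = 15·5·5²/10² = 75/4 kN·m
  R_B = Pa²(a+3b)/L³ = 15·5²·(5+3·5)/10³ = 15/2 kN
  M_B = -Pa²b/L² = -15·5²·5/10² = -75/4 kN·m
Load 4 — applied couple M₀=15 kN·m at a=20/3 m (b=L-a=10/3):
  R_A = 6M₀ab/L³ = 6·15·(20/3)·(10/3)/10³ = 2 kN
  M_A = M₀b(2a-b)/L² = 15·(10/3)·(2·(20/3)-(10/3))/10² = 5 kN·m
  R_B = -6M₀ab/L³ = -6·15·(20/3)·(10/3)/10³ = -2 kN
  M_B = M₀a(2b-a)/L² = 15·(20/3)·(2·(10/3)-(20/3))/10² = 0 kN·m
Superposition: R_A = -448/5 kN, M_A = -1733/12 kN·m, R_B = -477/5 kN, M_B = 1805/12 kN·m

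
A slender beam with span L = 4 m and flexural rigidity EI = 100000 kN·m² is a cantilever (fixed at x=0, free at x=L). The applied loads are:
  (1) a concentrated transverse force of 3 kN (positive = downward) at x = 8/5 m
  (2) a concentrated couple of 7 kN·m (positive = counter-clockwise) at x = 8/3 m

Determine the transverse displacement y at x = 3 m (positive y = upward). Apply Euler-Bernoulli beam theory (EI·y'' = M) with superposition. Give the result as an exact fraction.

Load 1 — point force P=3 kN at a=8/5 m (b=L-a=12/5):
  y_1 = -Pa²(3x-a)/(6EI)  [x>a] = -3·(8/5)²·(3·3-(8/5))/(6·100000) = -37/390625 m
Load 2 — applied couple M₀=7 kN·m at a=8/3 m (b=L-a=4/3):
  y_2 = M₀a(2x-a)/(2EI)  [x>a] = 7·(8/3)·(2·3-(8/3))/(2·100000) = 7/22500 m
Superposition: y = Σ y_i = 3043/14062500 m ≈ 0.000216 m

y(3) = 3043/14062500 m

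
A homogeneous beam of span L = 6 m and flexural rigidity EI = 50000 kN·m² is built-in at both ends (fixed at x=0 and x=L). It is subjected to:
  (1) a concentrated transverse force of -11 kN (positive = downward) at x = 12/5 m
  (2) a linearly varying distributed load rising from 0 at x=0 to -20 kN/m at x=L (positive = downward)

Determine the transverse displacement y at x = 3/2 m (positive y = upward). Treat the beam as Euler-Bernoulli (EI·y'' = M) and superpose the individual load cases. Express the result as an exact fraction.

y(3/2) = 76059/160000000 m

Load 1 — point force P=-11 kN at a=12/5 m (b=L-a=18/5):
  y_1 = -Pb²x²(3aL-(3a+b)x)/(6L³EI)  [x≤a] = -(-11)·(18/5)²·(3/2)²·(3·(12/5)·6-(3·(12/5)+(18/5))·(3/2))/(6·6³·50000) = 2673/20000000 m
Load 2 — triangular load w₀=-20 kN/m (0→w₀ over full span):
  y_2 = -w₀x²(L-x)²(x+2L)/(120LEI) = -(-20)·(3/2)²·(6-(3/2))²·((3/2)+2·6)/(120·6·50000) = 2187/6400000 m
Superposition: y = Σ y_i = 76059/160000000 m ≈ 0.000475 m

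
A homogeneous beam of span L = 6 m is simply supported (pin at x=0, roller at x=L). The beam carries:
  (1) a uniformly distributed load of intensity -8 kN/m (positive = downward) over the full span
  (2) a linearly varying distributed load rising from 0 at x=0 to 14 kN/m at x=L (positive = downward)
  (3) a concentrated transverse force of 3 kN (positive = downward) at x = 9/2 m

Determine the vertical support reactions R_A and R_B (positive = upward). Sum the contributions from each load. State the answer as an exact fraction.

Load 1 — uniform load w=-8 kN/m over full span:
  R_A = wL/2 = (-8)·6/2 = -24 kN
  R_B = wL/2 = (-8)·6/2 = -24 kN
Load 2 — triangular load w₀=14 kN/m (0→w₀ over full span):
  R_A = w₀L/6 = 14·6/6 = 14 kN
  R_B = w₀L/3 = 14·6/3 = 28 kN
Load 3 — point force P=3 kN at a=9/2 m (b=L-a=3/2):
  R_A = Pb/L = 3·(3/2)/6 = 3/4 kN
  R_B = Pa/L = 3·(9/2)/6 = 9/4 kN
Superposition: R_A = -37/4 kN, R_B = 25/4 kN

R_A = -37/4 kN, R_B = 25/4 kN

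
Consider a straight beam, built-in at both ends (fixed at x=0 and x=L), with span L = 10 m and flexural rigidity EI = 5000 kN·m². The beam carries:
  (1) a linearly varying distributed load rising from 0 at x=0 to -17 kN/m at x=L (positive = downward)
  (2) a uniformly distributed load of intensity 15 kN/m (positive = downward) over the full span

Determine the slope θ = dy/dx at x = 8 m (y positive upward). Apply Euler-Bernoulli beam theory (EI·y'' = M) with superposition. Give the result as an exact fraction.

θ(8) = 89/9375 rad

Load 1 — triangular load w₀=-17 kN/m (0→w₀ over full span):
  θ_1 = -w₀(2x(L-x)(L-2x)(x+2L)+x²(L-x)²)/(120LEI) = -(-17)·(2·8·(10-8)·(10-2·8)·(8+2·10)+8²·(10-8)²)/(120·10·5000) = -136/9375 rad
Load 2 — uniform load w=15 kN/m over full span:
  θ_2 = -wx(L-x)(L-2x)/(12EI) = -15·8·(10-8)·(10-2·8)/(12·5000) = 3/125 rad
Superposition: θ = Σ θ_i = 89/9375 rad ≈ 0.009493 rad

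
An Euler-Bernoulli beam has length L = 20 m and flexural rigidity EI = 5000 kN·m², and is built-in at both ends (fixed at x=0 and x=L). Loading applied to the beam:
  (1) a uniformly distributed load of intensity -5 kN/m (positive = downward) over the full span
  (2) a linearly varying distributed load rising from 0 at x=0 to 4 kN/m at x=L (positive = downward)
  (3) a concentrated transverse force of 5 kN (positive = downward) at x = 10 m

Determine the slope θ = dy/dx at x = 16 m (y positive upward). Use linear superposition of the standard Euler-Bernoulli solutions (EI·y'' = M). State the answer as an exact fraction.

Load 1 — uniform load w=-5 kN/m over full span:
  θ_1 = -wx(L-x)(L-2x)/(12EI) = -(-5)·16·(20-16)·(20-2·16)/(12·5000) = -8/125 rad
Load 2 — triangular load w₀=4 kN/m (0→w₀ over full span):
  θ_2 = -w₀(2x(L-x)(L-2x)(x+2L)+x²(L-x)²)/(120LEI) = -4·(2·16·(20-16)·(20-2·16)·(16+2·20)+16²·(20-16)²)/(120·20·5000) = 256/9375 rad
Load 3 — point force P=5 kN at a=10 m (b=L-a=10):
  θ_3 = Pa²(L-x)(2bL-(3b+a)(L-x))/(2L³EI)  [x>a] = 5·10²·(20-16)·(2·10·20-(3·10+10)·(20-16))/(2·20³·5000) = 3/500 rad
Superposition: θ = Σ θ_i = -1151/37500 rad ≈ -0.030693 rad

θ(16) = -1151/37500 rad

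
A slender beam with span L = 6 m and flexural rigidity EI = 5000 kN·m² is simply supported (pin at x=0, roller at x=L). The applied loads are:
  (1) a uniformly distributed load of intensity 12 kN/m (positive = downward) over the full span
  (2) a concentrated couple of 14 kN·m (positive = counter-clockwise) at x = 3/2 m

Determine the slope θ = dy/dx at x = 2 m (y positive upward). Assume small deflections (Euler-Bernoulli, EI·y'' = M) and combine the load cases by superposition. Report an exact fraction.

Load 1 — uniform load w=12 kN/m over full span:
  θ_1 = -w(L³-6Lx²+4x³)/(24EI) = -12·(6³-6·6·2²+4·2³)/(24·5000) = -13/1250 rad
Load 2 — applied couple M₀=14 kN·m at a=3/2 m (b=L-a=9/2):
  θ_2 = (M₀x²/(2L)-M₀(x-a)+C₁)/EI  [x>a] with C₁=M₀(3b²-L²)/(6L)=77/8 = (14·2²/(2·6)-14·(2-(3/2))+(77/8))/5000 = 7/4800 rad
Superposition: θ = Σ θ_i = -1073/120000 rad ≈ -0.008942 rad

θ(2) = -1073/120000 rad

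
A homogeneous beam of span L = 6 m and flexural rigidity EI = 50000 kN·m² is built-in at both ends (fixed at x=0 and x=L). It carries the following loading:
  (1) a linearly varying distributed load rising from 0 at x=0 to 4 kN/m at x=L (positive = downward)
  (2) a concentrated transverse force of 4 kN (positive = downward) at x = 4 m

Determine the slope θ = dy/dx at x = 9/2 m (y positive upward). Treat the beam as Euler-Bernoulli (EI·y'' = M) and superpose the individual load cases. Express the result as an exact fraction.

θ(9/2) = 1747/16000000 rad

Load 1 — triangular load w₀=4 kN/m (0→w₀ over full span):
  θ_1 = -w₀(2x(L-x)(L-2x)(x+2L)+x²(L-x)²)/(120LEI) = -4·(2·(9/2)·(6-(9/2))·(6-2·(9/2))·((9/2)+2·6)+(9/2)²·(6-(9/2))²)/(120·6·50000) = 1107/16000000 rad
Load 2 — point force P=4 kN at a=4 m (b=L-a=2):
  θ_2 = Pa²(L-x)(2bL-(3b+a)(L-x))/(2L³EI)  [x>a] = 4·4²·(6-(9/2))·(2·2·6-(3·2+4)·(6-(9/2)))/(2·6³·50000) = 1/25000 rad
Superposition: θ = Σ θ_i = 1747/16000000 rad ≈ 0.000109 rad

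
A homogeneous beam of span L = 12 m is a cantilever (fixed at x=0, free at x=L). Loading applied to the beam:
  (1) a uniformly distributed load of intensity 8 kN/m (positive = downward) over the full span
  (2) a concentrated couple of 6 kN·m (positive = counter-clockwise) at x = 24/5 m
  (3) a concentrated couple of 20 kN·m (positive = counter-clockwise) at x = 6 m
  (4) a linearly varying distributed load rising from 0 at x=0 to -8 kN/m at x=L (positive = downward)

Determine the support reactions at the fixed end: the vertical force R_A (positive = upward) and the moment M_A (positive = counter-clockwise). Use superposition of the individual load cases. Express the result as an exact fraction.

R_A = 48 kN, M_A = 166 kN·m

Load 1 — uniform load w=8 kN/m over full span:
  R_A = wL = 8·12 = 96 kN
  M_A = wL²/2 = 8·12²/2 = 576 kN·m
Load 2 — applied couple M₀=6 kN·m at a=24/5 m (b=L-a=36/5):
  R_A = 0 kN
  M_A = -M₀ = -6 kN·m
Load 3 — applied couple M₀=20 kN·m at a=6 m (b=L-a=6):
  R_A = 0 kN
  M_A = -M₀ = -20 kN·m
Load 4 — triangular load w₀=-8 kN/m (0→w₀ over full span):
  R_A = w₀L/2 = (-8)·12/2 = -48 kN
  M_A = w₀L²/3 = (-8)·12²/3 = -384 kN·m
Superposition: R_A = 48 kN, M_A = 166 kN·m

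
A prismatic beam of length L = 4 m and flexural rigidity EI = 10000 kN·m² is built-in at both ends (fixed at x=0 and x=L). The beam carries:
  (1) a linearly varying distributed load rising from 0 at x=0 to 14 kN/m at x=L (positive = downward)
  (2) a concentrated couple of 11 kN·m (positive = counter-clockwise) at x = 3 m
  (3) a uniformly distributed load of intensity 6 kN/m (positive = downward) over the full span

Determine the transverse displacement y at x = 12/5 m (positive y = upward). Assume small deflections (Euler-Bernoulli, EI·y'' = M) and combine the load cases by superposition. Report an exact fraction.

Load 1 — triangular load w₀=14 kN/m (0→w₀ over full span):
  y_1 = -w₀x²(L-x)²(x+2L)/(120LEI) = -14·(12/5)²·(4-(12/5))²·((12/5)+2·4)/(120·4·10000) = -4368/9765625 m
Load 2 — applied couple M₀=11 kN·m at a=3 m (b=L-a=1):
  y_2 = (R_Ax³/6 - M_Ax²/2)/EI  [x≤a] with R_A=99/32, M_A=55/16 = ((99/32)·(12/5)³/6 - (55/16)·(12/5)²/2)/10000 = -693/2500000 m
Load 3 — uniform load w=6 kN/m over full span:
  y_3 = -wx²(L-x)²/(24EI) = -6·(12/5)²·(4-(12/5))²/(24·10000) = -144/390625 m
Superposition: y = Σ y_i = -341601/312500000 m ≈ -0.001093 m

y(12/5) = -341601/312500000 m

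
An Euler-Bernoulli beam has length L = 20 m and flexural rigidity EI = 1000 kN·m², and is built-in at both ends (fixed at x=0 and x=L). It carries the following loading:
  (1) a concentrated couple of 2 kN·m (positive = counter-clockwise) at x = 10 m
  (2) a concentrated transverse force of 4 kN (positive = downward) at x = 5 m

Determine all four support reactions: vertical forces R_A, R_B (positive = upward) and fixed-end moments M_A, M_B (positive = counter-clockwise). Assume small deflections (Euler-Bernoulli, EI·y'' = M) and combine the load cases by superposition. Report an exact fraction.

R_A = 141/40 kN, M_A = 47/4 kN·m, R_B = 19/40 kN, M_B = -13/4 kN·m

Load 1 — applied couple M₀=2 kN·m at a=10 m (b=L-a=10):
  R_A = 6M₀ab/L³ = 6·2·10·10/20³ = 3/20 kN
  M_A = M₀b(2a-b)/L² = 2·10·(2·10-10)/20² = 1/2 kN·m
  R_B = -6M₀ab/L³ = -6·2·10·10/20³ = -3/20 kN
  M_B = M₀a(2b-a)/L² = 2·10·(2·10-10)/20² = 1/2 kN·m
Load 2 — point force P=4 kN at a=5 m (b=L-a=15):
  R_A = Pb²(3a+b)/L³ = 4·15²·(3·5+15)/20³ = 27/8 kN
  M_A = Pab²/L² = 4·5·15²/20² = 45/4 kN·m
  R_B = Pa²(a+3b)/L³ = 4·5²·(5+3·15)/20³ = 5/8 kN
  M_B = -Pa²b/L² = -4·5²·15/20² = -15/4 kN·m
Superposition: R_A = 141/40 kN, M_A = 47/4 kN·m, R_B = 19/40 kN, M_B = -13/4 kN·m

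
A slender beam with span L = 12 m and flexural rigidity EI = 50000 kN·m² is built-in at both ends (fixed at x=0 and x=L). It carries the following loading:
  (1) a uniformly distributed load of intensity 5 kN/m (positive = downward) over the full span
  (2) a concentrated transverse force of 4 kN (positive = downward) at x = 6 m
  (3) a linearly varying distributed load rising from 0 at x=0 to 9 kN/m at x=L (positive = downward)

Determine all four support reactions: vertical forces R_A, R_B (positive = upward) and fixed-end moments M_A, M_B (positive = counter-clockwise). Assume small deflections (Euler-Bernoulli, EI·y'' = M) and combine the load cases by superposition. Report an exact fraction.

R_A = 241/5 kN, M_A = 546/5 kN·m, R_B = 349/5 kN, M_B = -654/5 kN·m

Load 1 — uniform load w=5 kN/m over full span:
  R_A = wL/2 = 5·12/2 = 30 kN
  M_A = wL²/12 = 5·12²/12 = 60 kN·m
  R_B = wL/2 = 5·12/2 = 30 kN
  M_B = -wL²/12 = -5·12²/12 = -60 kN·m
Load 2 — point force P=4 kN at a=6 m (b=L-a=6):
  R_A = Pb²(3a+b)/L³ = 4·6²·(3·6+6)/12³ = 2 kN
  M_A = Pab²/L² = 4·6·6²/12² = 6 kN·m
  R_B = Pa²(a+3b)/L³ = 4·6²·(6+3·6)/12³ = 2 kN
  M_B = -Pa²b/L² = -4·6²·6/12² = -6 kN·m
Load 3 — triangular load w₀=9 kN/m (0→w₀ over full span):
  R_A = 3w₀L/20 = 3·9·12/20 = 81/5 kN
  M_A = w₀L²/30 = 9·12²/30 = 216/5 kN·m
  R_B = 7w₀L/20 = 7·9·12/20 = 189/5 kN
  M_B = -w₀L²/20 = -9·12²/20 = -324/5 kN·m
Superposition: R_A = 241/5 kN, M_A = 546/5 kN·m, R_B = 349/5 kN, M_B = -654/5 kN·m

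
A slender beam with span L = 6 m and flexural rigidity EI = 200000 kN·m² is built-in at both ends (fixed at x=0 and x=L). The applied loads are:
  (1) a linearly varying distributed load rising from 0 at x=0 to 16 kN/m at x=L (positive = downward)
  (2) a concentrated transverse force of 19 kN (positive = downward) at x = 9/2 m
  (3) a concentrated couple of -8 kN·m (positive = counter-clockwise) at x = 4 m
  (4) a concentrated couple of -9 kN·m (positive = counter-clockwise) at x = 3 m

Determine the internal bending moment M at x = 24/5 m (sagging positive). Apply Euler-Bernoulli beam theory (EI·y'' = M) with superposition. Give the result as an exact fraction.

M(24/5) = 78691/12000 kN·m

Load 1 — triangular load w₀=16 kN/m (0→w₀ over full span):
  M_1 = 3w₀Lx/20 - w₀L²/30 - w₀x³/(6L) = 3·16·6·(24/5)/20 - 16·6²/30 - 16·(24/5)³/(6·6) = 96/125 kN·m
Load 2 — point force P=19 kN at a=9/2 m (b=L-a=3/2):
  M_2 = Pa²(a+3b)(L-x)/L³ - Pa²b/L²  [x>a] = 19·(9/2)²·((9/2)+3·(3/2))·(6-(24/5))/6³ - 19·(9/2)²·(3/2)/6² = 513/160 kN·m
Load 3 — applied couple M₀=-8 kN·m at a=4 m (b=L-a=2):
  M_3 = R_Ax - M_A - M₀  [x>a] with R_A=-16/9, M_A=-8/3 = (-16/9)·(24/5) - (-8/3) - (-8) = 32/15 kN·m
Load 4 — applied couple M₀=-9 kN·m at a=3 m (b=L-a=3):
  M_4 = R_Ax - M_A - M₀  [x>a] with R_A=-9/4, M_A=-9/4 = (-9/4)·(24/5) - (-9/4) - (-9) = 9/20 kN·m
Superposition: M = Σ M_i = 78691/12000 kN·m ≈ 6.557583 kN·m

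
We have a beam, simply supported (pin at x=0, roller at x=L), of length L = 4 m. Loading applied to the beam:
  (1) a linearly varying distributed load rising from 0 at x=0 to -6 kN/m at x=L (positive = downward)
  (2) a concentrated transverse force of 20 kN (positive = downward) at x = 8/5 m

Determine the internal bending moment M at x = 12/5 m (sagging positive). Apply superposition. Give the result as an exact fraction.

Load 1 — triangular load w₀=-6 kN/m (0→w₀ over full span):
  M_1 = w₀Lx/6 - w₀x³/(6L) = (-6)·4·(12/5)/6 - (-6)·(12/5)³/(6·4) = -768/125 kN·m
Load 2 — point force P=20 kN at a=8/5 m (b=L-a=12/5):
  M_2 = Pa(L-x)/L  [x>a] = 20·(8/5)·(4-(12/5))/4 = 64/5 kN·m
Superposition: M = Σ M_i = 832/125 kN·m ≈ 6.656000 kN·m

M(12/5) = 832/125 kN·m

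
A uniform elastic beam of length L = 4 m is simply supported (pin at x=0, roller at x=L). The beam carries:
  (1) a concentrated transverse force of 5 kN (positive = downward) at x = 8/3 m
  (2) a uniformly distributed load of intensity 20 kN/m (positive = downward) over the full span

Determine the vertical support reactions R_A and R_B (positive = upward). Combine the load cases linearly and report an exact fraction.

R_A = 125/3 kN, R_B = 130/3 kN

Load 1 — point force P=5 kN at a=8/3 m (b=L-a=4/3):
  R_A = Pb/L = 5·(4/3)/4 = 5/3 kN
  R_B = Pa/L = 5·(8/3)/4 = 10/3 kN
Load 2 — uniform load w=20 kN/m over full span:
  R_A = wL/2 = 20·4/2 = 40 kN
  R_B = wL/2 = 20·4/2 = 40 kN
Superposition: R_A = 125/3 kN, R_B = 130/3 kN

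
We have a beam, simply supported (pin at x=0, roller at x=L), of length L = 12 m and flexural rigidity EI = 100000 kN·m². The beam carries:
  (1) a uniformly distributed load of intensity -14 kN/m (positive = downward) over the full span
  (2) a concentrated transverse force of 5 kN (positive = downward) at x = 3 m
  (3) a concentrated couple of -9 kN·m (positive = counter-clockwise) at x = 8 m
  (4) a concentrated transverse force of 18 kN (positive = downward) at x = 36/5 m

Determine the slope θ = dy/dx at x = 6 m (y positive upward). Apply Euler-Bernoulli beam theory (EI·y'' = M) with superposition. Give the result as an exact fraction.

θ(6) = -11427/100000000 rad

Load 1 — uniform load w=-14 kN/m over full span:
  θ_1 = -w(L³-6Lx²+4x³)/(24EI) = -(-14)·(12³-6·12·6²+4·6³)/(24·100000) = 0 rad
Load 2 — point force P=5 kN at a=3 m (b=L-a=9):
  θ_2 = -Pa(2L²-6Lx+3x²+a²)/(6LEI)  [x>a] = -5·3·(2·12²-6·12·6+3·6²+3²)/(6·12·100000) = 9/160000 rad
Load 3 — applied couple M₀=-9 kN·m at a=8 m (b=L-a=4):
  θ_3 = (M₀x²/(2L)+C₁)/EI  [x≤a] with C₁=M₀(3b²-L²)/(6L)=12 = ((-9)·6²/(2·12)+12)/100000 = -3/200000 rad
Load 4 — point force P=18 kN at a=36/5 m (b=L-a=24/5):
  θ_4 = -Pb(L²-b²-3x²)/(6LEI)  [x≤a] = -18·(24/5)·(12²-(24/5)²-3·6²)/(6·12·100000) = -243/1562500 rad
Superposition: θ = Σ θ_i = -11427/100000000 rad ≈ -0.000114 rad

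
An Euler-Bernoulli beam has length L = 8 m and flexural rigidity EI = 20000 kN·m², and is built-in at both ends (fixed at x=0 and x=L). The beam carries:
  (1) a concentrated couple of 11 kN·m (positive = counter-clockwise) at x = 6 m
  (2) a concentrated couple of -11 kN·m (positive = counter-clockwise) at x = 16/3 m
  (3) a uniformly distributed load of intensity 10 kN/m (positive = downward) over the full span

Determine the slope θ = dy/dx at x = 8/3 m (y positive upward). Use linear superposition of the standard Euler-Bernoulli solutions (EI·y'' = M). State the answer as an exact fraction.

θ(8/3) = -2593/1620000 rad

Load 1 — applied couple M₀=11 kN·m at a=6 m (b=L-a=2):
  θ_1 = (R_Ax²/2 - M_Ax)/EI  [x≤a] with R_A=99/64, M_A=55/16 = ((99/64)·(8/3)²/2 - (55/16)·(8/3))/20000 = -11/60000 rad
Load 2 — applied couple M₀=-11 kN·m at a=16/3 m (b=L-a=8/3):
  θ_2 = (R_Ax²/2 - M_Ax)/EI  [x≤a] with R_A=-11/6, M_A=-11/3 = ((-11/6)·(8/3)²/2 - (-11/3)·(8/3))/20000 = 11/67500 rad
Load 3 — uniform load w=10 kN/m over full span:
  θ_3 = -wx(L-x)(L-2x)/(12EI) = -10·(8/3)·(8-(8/3))·(8-2·(8/3))/(12·20000) = -16/10125 rad
Superposition: θ = Σ θ_i = -2593/1620000 rad ≈ -0.001601 rad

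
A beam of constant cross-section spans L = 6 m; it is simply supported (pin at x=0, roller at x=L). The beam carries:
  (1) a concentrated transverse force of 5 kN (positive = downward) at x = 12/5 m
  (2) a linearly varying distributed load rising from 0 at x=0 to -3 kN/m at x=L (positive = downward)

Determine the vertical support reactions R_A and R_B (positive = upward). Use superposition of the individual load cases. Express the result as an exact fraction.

Load 1 — point force P=5 kN at a=12/5 m (b=L-a=18/5):
  R_A = Pb/L = 5·(18/5)/6 = 3 kN
  R_B = Pa/L = 5·(12/5)/6 = 2 kN
Load 2 — triangular load w₀=-3 kN/m (0→w₀ over full span):
  R_A = w₀L/6 = (-3)·6/6 = -3 kN
  R_B = w₀L/3 = (-3)·6/3 = -6 kN
Superposition: R_A = 0 kN, R_B = -4 kN

R_A = 0 kN, R_B = -4 kN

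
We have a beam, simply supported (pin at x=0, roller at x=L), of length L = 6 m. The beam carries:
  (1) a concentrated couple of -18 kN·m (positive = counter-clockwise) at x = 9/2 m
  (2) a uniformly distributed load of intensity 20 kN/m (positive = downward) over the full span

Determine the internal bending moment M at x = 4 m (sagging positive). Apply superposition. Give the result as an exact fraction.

M(4) = 68 kN·m

Load 1 — applied couple M₀=-18 kN·m at a=9/2 m (b=L-a=3/2):
  M_1 = M₀x/L  [x≤a] = (-18)·4/6 = -12 kN·m
Load 2 — uniform load w=20 kN/m over full span:
  M_2 = wx(L-x)/2 = 20·4·(6-4)/2 = 80 kN·m
Superposition: M = Σ M_i = 68 kN·m ≈ 68.000000 kN·m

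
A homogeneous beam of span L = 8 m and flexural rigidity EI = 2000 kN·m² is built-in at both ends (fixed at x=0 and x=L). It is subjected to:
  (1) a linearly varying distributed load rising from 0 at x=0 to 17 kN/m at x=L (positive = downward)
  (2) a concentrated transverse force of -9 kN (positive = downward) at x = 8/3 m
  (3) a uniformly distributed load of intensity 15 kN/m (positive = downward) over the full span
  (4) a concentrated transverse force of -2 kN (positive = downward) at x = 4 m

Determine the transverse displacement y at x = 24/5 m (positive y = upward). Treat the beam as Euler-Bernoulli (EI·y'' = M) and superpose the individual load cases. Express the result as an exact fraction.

y(24/5) = -1889776/17578125 m

Load 1 — triangular load w₀=17 kN/m (0→w₀ over full span):
  y_1 = -w₀x²(L-x)²(x+2L)/(120LEI) = -17·(24/5)²·(8-(24/5))²·((24/5)+2·8)/(120·8·2000) = -84864/1953125 m
Load 2 — point force P=-9 kN at a=8/3 m (b=L-a=16/3):
  y_2 = -Pa²(L-x)²(3bL-(3b+a)(L-x))/(6L³EI)  [x>a] = -(-9)·(8/3)²·(8-(24/5))²·(3·(16/3)·8-(3·(16/3)+(8/3))·(8-(24/5)))/(6·8³·2000) = 1024/140625 m
Load 3 — uniform load w=15 kN/m over full span:
  y_3 = -wx²(L-x)²/(24EI) = -15·(24/5)²·(8-(24/5))²/(24·2000) = -1152/15625 m
Load 4 — point force P=-2 kN at a=4 m (b=L-a=4):
  y_4 = -Pa²(L-x)²(3bL-(3b+a)(L-x))/(6L³EI)  [x>a] = -(-2)·4²·(8-(24/5))²·(3·4·8-(3·4+4)·(8-(24/5)))/(6·8³·2000) = 112/46875 m
Superposition: y = Σ y_i = -1889776/17578125 m ≈ -0.107507 m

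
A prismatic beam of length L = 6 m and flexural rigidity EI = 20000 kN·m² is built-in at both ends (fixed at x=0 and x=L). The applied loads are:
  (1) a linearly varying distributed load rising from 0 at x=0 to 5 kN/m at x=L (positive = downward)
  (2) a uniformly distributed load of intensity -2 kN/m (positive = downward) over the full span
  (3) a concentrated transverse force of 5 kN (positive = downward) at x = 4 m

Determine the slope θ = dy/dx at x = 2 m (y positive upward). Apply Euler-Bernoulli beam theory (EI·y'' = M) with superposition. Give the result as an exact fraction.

Load 1 — triangular load w₀=5 kN/m (0→w₀ over full span):
  θ_1 = -w₀(2x(L-x)(L-2x)(x+2L)+x²(L-x)²)/(120LEI) = -5·(2·2·(6-2)·(6-2·2)·(2+2·6)+2²·(6-2)²)/(120·6·20000) = -1/5625 rad
Load 2 — uniform load w=-2 kN/m over full span:
  θ_2 = -wx(L-x)(L-2x)/(12EI) = -(-2)·2·(6-2)·(6-2·2)/(12·20000) = 1/7500 rad
Load 3 — point force P=5 kN at a=4 m (b=L-a=2):
  θ_3 = -Pb²x(2aL-(3a+b)x)/(2L³EI)  [x≤a] = -5·2²·2·(2·4·6-(3·4+2)·2)/(2·6³·20000) = -1/10800 rad
Superposition: θ = Σ θ_i = -37/270000 rad ≈ -0.000137 rad

θ(2) = -37/270000 rad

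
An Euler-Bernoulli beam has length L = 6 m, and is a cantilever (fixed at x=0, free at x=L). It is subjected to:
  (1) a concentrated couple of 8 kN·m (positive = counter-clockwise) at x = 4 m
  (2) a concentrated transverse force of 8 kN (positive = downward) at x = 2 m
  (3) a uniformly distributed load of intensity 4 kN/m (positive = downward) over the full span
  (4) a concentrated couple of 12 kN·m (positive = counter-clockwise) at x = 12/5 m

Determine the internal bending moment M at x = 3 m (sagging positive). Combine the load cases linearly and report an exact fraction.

M(3) = -10 kN·m

Load 1 — applied couple M₀=8 kN·m at a=4 m (b=L-a=2):
  M_1 = M₀  [x≤a] = 8 = 8 kN·m
Load 2 — point force P=8 kN at a=2 m (b=L-a=4):
  M_2 = 0  [x>a] = 0 kN·m
Load 3 — uniform load w=4 kN/m over full span:
  M_3 = -w(L-x)²/2 = -4·(6-3)²/2 = -18 kN·m
Load 4 — applied couple M₀=12 kN·m at a=12/5 m (b=L-a=18/5):
  M_4 = 0  [x>a] = 0 kN·m
Superposition: M = Σ M_i = -10 kN·m ≈ -10.000000 kN·m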